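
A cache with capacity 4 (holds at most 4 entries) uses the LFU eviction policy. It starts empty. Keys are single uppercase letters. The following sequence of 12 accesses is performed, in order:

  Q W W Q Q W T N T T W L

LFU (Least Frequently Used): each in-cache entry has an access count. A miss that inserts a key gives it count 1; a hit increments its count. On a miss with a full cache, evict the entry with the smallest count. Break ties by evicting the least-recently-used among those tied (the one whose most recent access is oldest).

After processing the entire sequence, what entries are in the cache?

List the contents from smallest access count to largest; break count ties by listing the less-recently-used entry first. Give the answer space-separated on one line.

LFU simulation (capacity=4):
  1. access Q: MISS. Cache: [Q(c=1)]
  2. access W: MISS. Cache: [Q(c=1) W(c=1)]
  3. access W: HIT, count now 2. Cache: [Q(c=1) W(c=2)]
  4. access Q: HIT, count now 2. Cache: [W(c=2) Q(c=2)]
  5. access Q: HIT, count now 3. Cache: [W(c=2) Q(c=3)]
  6. access W: HIT, count now 3. Cache: [Q(c=3) W(c=3)]
  7. access T: MISS. Cache: [T(c=1) Q(c=3) W(c=3)]
  8. access N: MISS. Cache: [T(c=1) N(c=1) Q(c=3) W(c=3)]
  9. access T: HIT, count now 2. Cache: [N(c=1) T(c=2) Q(c=3) W(c=3)]
  10. access T: HIT, count now 3. Cache: [N(c=1) Q(c=3) W(c=3) T(c=3)]
  11. access W: HIT, count now 4. Cache: [N(c=1) Q(c=3) T(c=3) W(c=4)]
  12. access L: MISS, evict N(c=1). Cache: [L(c=1) Q(c=3) T(c=3) W(c=4)]
Total: 7 hits, 5 misses, 1 evictions

Answer: L Q T W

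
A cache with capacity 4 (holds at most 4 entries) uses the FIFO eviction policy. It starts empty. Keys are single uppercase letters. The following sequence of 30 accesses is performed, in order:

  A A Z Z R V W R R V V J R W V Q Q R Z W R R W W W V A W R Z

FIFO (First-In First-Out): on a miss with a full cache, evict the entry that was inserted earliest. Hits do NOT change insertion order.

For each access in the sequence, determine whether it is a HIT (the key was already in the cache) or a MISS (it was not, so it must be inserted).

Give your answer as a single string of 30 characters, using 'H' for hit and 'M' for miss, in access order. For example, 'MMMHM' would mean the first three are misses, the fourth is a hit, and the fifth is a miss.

FIFO simulation (capacity=4):
  1. access A: MISS. Cache (old->new): [A]
  2. access A: HIT. Cache (old->new): [A]
  3. access Z: MISS. Cache (old->new): [A Z]
  4. access Z: HIT. Cache (old->new): [A Z]
  5. access R: MISS. Cache (old->new): [A Z R]
  6. access V: MISS. Cache (old->new): [A Z R V]
  7. access W: MISS, evict A. Cache (old->new): [Z R V W]
  8. access R: HIT. Cache (old->new): [Z R V W]
  9. access R: HIT. Cache (old->new): [Z R V W]
  10. access V: HIT. Cache (old->new): [Z R V W]
  11. access V: HIT. Cache (old->new): [Z R V W]
  12. access J: MISS, evict Z. Cache (old->new): [R V W J]
  13. access R: HIT. Cache (old->new): [R V W J]
  14. access W: HIT. Cache (old->new): [R V W J]
  15. access V: HIT. Cache (old->new): [R V W J]
  16. access Q: MISS, evict R. Cache (old->new): [V W J Q]
  17. access Q: HIT. Cache (old->new): [V W J Q]
  18. access R: MISS, evict V. Cache (old->new): [W J Q R]
  19. access Z: MISS, evict W. Cache (old->new): [J Q R Z]
  20. access W: MISS, evict J. Cache (old->new): [Q R Z W]
  21. access R: HIT. Cache (old->new): [Q R Z W]
  22. access R: HIT. Cache (old->new): [Q R Z W]
  23. access W: HIT. Cache (old->new): [Q R Z W]
  24. access W: HIT. Cache (old->new): [Q R Z W]
  25. access W: HIT. Cache (old->new): [Q R Z W]
  26. access V: MISS, evict Q. Cache (old->new): [R Z W V]
  27. access A: MISS, evict R. Cache (old->new): [Z W V A]
  28. access W: HIT. Cache (old->new): [Z W V A]
  29. access R: MISS, evict Z. Cache (old->new): [W V A R]
  30. access Z: MISS, evict W. Cache (old->new): [V A R Z]
Total: 16 hits, 14 misses, 10 evictions

Answer: MHMHMMMHHHHMHHHMHMMMHHHHHMMHMM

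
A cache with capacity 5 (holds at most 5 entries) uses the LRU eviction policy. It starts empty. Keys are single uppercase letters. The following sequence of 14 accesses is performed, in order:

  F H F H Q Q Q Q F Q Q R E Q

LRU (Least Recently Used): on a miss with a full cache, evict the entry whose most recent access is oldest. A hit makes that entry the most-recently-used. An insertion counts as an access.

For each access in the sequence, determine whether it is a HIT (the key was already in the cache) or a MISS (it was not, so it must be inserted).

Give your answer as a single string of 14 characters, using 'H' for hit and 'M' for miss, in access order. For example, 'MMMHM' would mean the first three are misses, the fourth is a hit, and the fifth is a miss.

Answer: MMHHMHHHHHHMMH

Derivation:
LRU simulation (capacity=5):
  1. access F: MISS. Cache (LRU->MRU): [F]
  2. access H: MISS. Cache (LRU->MRU): [F H]
  3. access F: HIT. Cache (LRU->MRU): [H F]
  4. access H: HIT. Cache (LRU->MRU): [F H]
  5. access Q: MISS. Cache (LRU->MRU): [F H Q]
  6. access Q: HIT. Cache (LRU->MRU): [F H Q]
  7. access Q: HIT. Cache (LRU->MRU): [F H Q]
  8. access Q: HIT. Cache (LRU->MRU): [F H Q]
  9. access F: HIT. Cache (LRU->MRU): [H Q F]
  10. access Q: HIT. Cache (LRU->MRU): [H F Q]
  11. access Q: HIT. Cache (LRU->MRU): [H F Q]
  12. access R: MISS. Cache (LRU->MRU): [H F Q R]
  13. access E: MISS. Cache (LRU->MRU): [H F Q R E]
  14. access Q: HIT. Cache (LRU->MRU): [H F R E Q]
Total: 9 hits, 5 misses, 0 evictions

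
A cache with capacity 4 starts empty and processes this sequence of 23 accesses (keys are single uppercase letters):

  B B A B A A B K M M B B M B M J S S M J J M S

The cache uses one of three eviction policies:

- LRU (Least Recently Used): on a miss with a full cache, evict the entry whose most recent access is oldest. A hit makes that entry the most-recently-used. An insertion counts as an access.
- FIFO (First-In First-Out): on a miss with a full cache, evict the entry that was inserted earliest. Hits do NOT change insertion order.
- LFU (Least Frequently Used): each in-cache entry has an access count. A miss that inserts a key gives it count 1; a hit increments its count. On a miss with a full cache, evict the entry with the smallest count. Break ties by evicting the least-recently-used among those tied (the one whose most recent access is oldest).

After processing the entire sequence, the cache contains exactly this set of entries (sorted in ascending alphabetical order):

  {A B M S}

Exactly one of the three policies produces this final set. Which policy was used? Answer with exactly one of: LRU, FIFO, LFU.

Simulating under each policy and comparing final sets:
  LRU: final set = {B J M S} -> differs
  FIFO: final set = {J K M S} -> differs
  LFU: final set = {A B M S} -> MATCHES target
Only LFU produces the target set.

Answer: LFU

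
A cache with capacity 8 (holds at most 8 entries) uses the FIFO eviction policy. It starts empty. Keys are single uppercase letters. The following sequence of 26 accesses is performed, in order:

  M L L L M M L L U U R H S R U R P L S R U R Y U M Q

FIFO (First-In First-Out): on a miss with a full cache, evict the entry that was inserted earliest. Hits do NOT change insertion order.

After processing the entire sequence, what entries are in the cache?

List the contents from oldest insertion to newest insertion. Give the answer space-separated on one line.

FIFO simulation (capacity=8):
  1. access M: MISS. Cache (old->new): [M]
  2. access L: MISS. Cache (old->new): [M L]
  3. access L: HIT. Cache (old->new): [M L]
  4. access L: HIT. Cache (old->new): [M L]
  5. access M: HIT. Cache (old->new): [M L]
  6. access M: HIT. Cache (old->new): [M L]
  7. access L: HIT. Cache (old->new): [M L]
  8. access L: HIT. Cache (old->new): [M L]
  9. access U: MISS. Cache (old->new): [M L U]
  10. access U: HIT. Cache (old->new): [M L U]
  11. access R: MISS. Cache (old->new): [M L U R]
  12. access H: MISS. Cache (old->new): [M L U R H]
  13. access S: MISS. Cache (old->new): [M L U R H S]
  14. access R: HIT. Cache (old->new): [M L U R H S]
  15. access U: HIT. Cache (old->new): [M L U R H S]
  16. access R: HIT. Cache (old->new): [M L U R H S]
  17. access P: MISS. Cache (old->new): [M L U R H S P]
  18. access L: HIT. Cache (old->new): [M L U R H S P]
  19. access S: HIT. Cache (old->new): [M L U R H S P]
  20. access R: HIT. Cache (old->new): [M L U R H S P]
  21. access U: HIT. Cache (old->new): [M L U R H S P]
  22. access R: HIT. Cache (old->new): [M L U R H S P]
  23. access Y: MISS. Cache (old->new): [M L U R H S P Y]
  24. access U: HIT. Cache (old->new): [M L U R H S P Y]
  25. access M: HIT. Cache (old->new): [M L U R H S P Y]
  26. access Q: MISS, evict M. Cache (old->new): [L U R H S P Y Q]
Total: 17 hits, 9 misses, 1 evictions

Answer: L U R H S P Y Q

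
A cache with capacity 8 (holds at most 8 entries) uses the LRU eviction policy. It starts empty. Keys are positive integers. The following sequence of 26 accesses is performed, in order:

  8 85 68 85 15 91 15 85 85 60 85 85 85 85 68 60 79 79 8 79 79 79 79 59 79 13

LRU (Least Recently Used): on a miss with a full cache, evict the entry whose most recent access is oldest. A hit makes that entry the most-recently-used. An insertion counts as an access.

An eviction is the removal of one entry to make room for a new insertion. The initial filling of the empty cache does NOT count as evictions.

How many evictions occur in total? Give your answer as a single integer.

LRU simulation (capacity=8):
  1. access 8: MISS. Cache (LRU->MRU): [8]
  2. access 85: MISS. Cache (LRU->MRU): [8 85]
  3. access 68: MISS. Cache (LRU->MRU): [8 85 68]
  4. access 85: HIT. Cache (LRU->MRU): [8 68 85]
  5. access 15: MISS. Cache (LRU->MRU): [8 68 85 15]
  6. access 91: MISS. Cache (LRU->MRU): [8 68 85 15 91]
  7. access 15: HIT. Cache (LRU->MRU): [8 68 85 91 15]
  8. access 85: HIT. Cache (LRU->MRU): [8 68 91 15 85]
  9. access 85: HIT. Cache (LRU->MRU): [8 68 91 15 85]
  10. access 60: MISS. Cache (LRU->MRU): [8 68 91 15 85 60]
  11. access 85: HIT. Cache (LRU->MRU): [8 68 91 15 60 85]
  12. access 85: HIT. Cache (LRU->MRU): [8 68 91 15 60 85]
  13. access 85: HIT. Cache (LRU->MRU): [8 68 91 15 60 85]
  14. access 85: HIT. Cache (LRU->MRU): [8 68 91 15 60 85]
  15. access 68: HIT. Cache (LRU->MRU): [8 91 15 60 85 68]
  16. access 60: HIT. Cache (LRU->MRU): [8 91 15 85 68 60]
  17. access 79: MISS. Cache (LRU->MRU): [8 91 15 85 68 60 79]
  18. access 79: HIT. Cache (LRU->MRU): [8 91 15 85 68 60 79]
  19. access 8: HIT. Cache (LRU->MRU): [91 15 85 68 60 79 8]
  20. access 79: HIT. Cache (LRU->MRU): [91 15 85 68 60 8 79]
  21. access 79: HIT. Cache (LRU->MRU): [91 15 85 68 60 8 79]
  22. access 79: HIT. Cache (LRU->MRU): [91 15 85 68 60 8 79]
  23. access 79: HIT. Cache (LRU->MRU): [91 15 85 68 60 8 79]
  24. access 59: MISS. Cache (LRU->MRU): [91 15 85 68 60 8 79 59]
  25. access 79: HIT. Cache (LRU->MRU): [91 15 85 68 60 8 59 79]
  26. access 13: MISS, evict 91. Cache (LRU->MRU): [15 85 68 60 8 59 79 13]
Total: 17 hits, 9 misses, 1 evictions

Answer: 1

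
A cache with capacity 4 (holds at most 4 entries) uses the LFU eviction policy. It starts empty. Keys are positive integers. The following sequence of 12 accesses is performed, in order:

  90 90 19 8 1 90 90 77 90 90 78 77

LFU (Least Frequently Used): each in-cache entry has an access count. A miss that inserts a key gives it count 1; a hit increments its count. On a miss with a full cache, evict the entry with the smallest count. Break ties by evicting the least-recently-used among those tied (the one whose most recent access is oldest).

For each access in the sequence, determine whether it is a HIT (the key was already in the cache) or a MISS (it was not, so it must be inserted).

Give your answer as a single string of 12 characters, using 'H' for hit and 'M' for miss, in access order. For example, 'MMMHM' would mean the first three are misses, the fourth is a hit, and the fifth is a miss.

Answer: MHMMMHHMHHMH

Derivation:
LFU simulation (capacity=4):
  1. access 90: MISS. Cache: [90(c=1)]
  2. access 90: HIT, count now 2. Cache: [90(c=2)]
  3. access 19: MISS. Cache: [19(c=1) 90(c=2)]
  4. access 8: MISS. Cache: [19(c=1) 8(c=1) 90(c=2)]
  5. access 1: MISS. Cache: [19(c=1) 8(c=1) 1(c=1) 90(c=2)]
  6. access 90: HIT, count now 3. Cache: [19(c=1) 8(c=1) 1(c=1) 90(c=3)]
  7. access 90: HIT, count now 4. Cache: [19(c=1) 8(c=1) 1(c=1) 90(c=4)]
  8. access 77: MISS, evict 19(c=1). Cache: [8(c=1) 1(c=1) 77(c=1) 90(c=4)]
  9. access 90: HIT, count now 5. Cache: [8(c=1) 1(c=1) 77(c=1) 90(c=5)]
  10. access 90: HIT, count now 6. Cache: [8(c=1) 1(c=1) 77(c=1) 90(c=6)]
  11. access 78: MISS, evict 8(c=1). Cache: [1(c=1) 77(c=1) 78(c=1) 90(c=6)]
  12. access 77: HIT, count now 2. Cache: [1(c=1) 78(c=1) 77(c=2) 90(c=6)]
Total: 6 hits, 6 misses, 2 evictions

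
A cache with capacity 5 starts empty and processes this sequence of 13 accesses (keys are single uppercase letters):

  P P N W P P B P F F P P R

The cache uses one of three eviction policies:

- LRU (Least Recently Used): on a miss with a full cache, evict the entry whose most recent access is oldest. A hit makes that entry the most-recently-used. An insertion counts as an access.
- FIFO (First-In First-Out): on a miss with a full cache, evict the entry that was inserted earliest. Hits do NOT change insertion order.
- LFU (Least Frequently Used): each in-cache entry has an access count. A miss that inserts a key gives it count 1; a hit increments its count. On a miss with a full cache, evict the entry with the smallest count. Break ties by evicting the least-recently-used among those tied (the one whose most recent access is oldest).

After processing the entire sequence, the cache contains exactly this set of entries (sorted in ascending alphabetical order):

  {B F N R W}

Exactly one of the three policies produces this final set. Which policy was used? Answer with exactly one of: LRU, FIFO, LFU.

Simulating under each policy and comparing final sets:
  LRU: final set = {B F P R W} -> differs
  FIFO: final set = {B F N R W} -> MATCHES target
  LFU: final set = {B F P R W} -> differs
Only FIFO produces the target set.

Answer: FIFO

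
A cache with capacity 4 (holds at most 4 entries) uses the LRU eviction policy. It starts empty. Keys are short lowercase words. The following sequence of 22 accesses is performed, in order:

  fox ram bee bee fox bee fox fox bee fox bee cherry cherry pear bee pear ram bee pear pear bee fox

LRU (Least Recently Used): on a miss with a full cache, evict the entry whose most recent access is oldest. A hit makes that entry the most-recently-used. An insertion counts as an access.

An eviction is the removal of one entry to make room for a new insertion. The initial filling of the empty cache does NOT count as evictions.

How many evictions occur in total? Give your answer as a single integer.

Answer: 3

Derivation:
LRU simulation (capacity=4):
  1. access fox: MISS. Cache (LRU->MRU): [fox]
  2. access ram: MISS. Cache (LRU->MRU): [fox ram]
  3. access bee: MISS. Cache (LRU->MRU): [fox ram bee]
  4. access bee: HIT. Cache (LRU->MRU): [fox ram bee]
  5. access fox: HIT. Cache (LRU->MRU): [ram bee fox]
  6. access bee: HIT. Cache (LRU->MRU): [ram fox bee]
  7. access fox: HIT. Cache (LRU->MRU): [ram bee fox]
  8. access fox: HIT. Cache (LRU->MRU): [ram bee fox]
  9. access bee: HIT. Cache (LRU->MRU): [ram fox bee]
  10. access fox: HIT. Cache (LRU->MRU): [ram bee fox]
  11. access bee: HIT. Cache (LRU->MRU): [ram fox bee]
  12. access cherry: MISS. Cache (LRU->MRU): [ram fox bee cherry]
  13. access cherry: HIT. Cache (LRU->MRU): [ram fox bee cherry]
  14. access pear: MISS, evict ram. Cache (LRU->MRU): [fox bee cherry pear]
  15. access bee: HIT. Cache (LRU->MRU): [fox cherry pear bee]
  16. access pear: HIT. Cache (LRU->MRU): [fox cherry bee pear]
  17. access ram: MISS, evict fox. Cache (LRU->MRU): [cherry bee pear ram]
  18. access bee: HIT. Cache (LRU->MRU): [cherry pear ram bee]
  19. access pear: HIT. Cache (LRU->MRU): [cherry ram bee pear]
  20. access pear: HIT. Cache (LRU->MRU): [cherry ram bee pear]
  21. access bee: HIT. Cache (LRU->MRU): [cherry ram pear bee]
  22. access fox: MISS, evict cherry. Cache (LRU->MRU): [ram pear bee fox]
Total: 15 hits, 7 misses, 3 evictions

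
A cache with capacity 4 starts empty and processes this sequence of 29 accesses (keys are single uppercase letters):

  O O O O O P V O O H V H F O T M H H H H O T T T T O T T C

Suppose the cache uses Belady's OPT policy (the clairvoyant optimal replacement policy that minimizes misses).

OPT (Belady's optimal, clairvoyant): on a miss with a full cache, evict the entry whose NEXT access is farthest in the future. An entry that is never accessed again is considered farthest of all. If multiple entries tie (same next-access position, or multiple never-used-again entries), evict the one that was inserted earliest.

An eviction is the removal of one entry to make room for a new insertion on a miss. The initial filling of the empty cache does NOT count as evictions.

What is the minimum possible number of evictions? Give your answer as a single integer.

Answer: 4

Derivation:
OPT (Belady) simulation (capacity=4):
  1. access O: MISS. Cache: [O]
  2. access O: HIT. Next use of O: step 3. Cache: [O]
  3. access O: HIT. Next use of O: step 4. Cache: [O]
  4. access O: HIT. Next use of O: step 5. Cache: [O]
  5. access O: HIT. Next use of O: step 8. Cache: [O]
  6. access P: MISS. Cache: [O P]
  7. access V: MISS. Cache: [O P V]
  8. access O: HIT. Next use of O: step 9. Cache: [O P V]
  9. access O: HIT. Next use of O: step 14. Cache: [O P V]
  10. access H: MISS. Cache: [O P V H]
  11. access V: HIT. Next use of V: never. Cache: [O P V H]
  12. access H: HIT. Next use of H: step 17. Cache: [O P V H]
  13. access F: MISS, evict P (next use: never). Cache: [O V H F]
  14. access O: HIT. Next use of O: step 21. Cache: [O V H F]
  15. access T: MISS, evict V (next use: never). Cache: [O H F T]
  16. access M: MISS, evict F (next use: never). Cache: [O H T M]
  17. access H: HIT. Next use of H: step 18. Cache: [O H T M]
  18. access H: HIT. Next use of H: step 19. Cache: [O H T M]
  19. access H: HIT. Next use of H: step 20. Cache: [O H T M]
  20. access H: HIT. Next use of H: never. Cache: [O H T M]
  21. access O: HIT. Next use of O: step 26. Cache: [O H T M]
  22. access T: HIT. Next use of T: step 23. Cache: [O H T M]
  23. access T: HIT. Next use of T: step 24. Cache: [O H T M]
  24. access T: HIT. Next use of T: step 25. Cache: [O H T M]
  25. access T: HIT. Next use of T: step 27. Cache: [O H T M]
  26. access O: HIT. Next use of O: never. Cache: [O H T M]
  27. access T: HIT. Next use of T: step 28. Cache: [O H T M]
  28. access T: HIT. Next use of T: never. Cache: [O H T M]
  29. access C: MISS, evict O (next use: never). Cache: [H T M C]
Total: 21 hits, 8 misses, 4 evictions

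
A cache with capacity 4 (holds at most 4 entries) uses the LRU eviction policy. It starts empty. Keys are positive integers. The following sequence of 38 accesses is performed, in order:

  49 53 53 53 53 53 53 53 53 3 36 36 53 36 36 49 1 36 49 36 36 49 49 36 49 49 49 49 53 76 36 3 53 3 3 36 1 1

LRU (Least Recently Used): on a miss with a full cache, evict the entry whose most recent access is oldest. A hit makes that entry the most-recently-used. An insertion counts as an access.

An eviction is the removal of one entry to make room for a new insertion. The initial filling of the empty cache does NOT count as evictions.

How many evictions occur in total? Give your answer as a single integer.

Answer: 4

Derivation:
LRU simulation (capacity=4):
  1. access 49: MISS. Cache (LRU->MRU): [49]
  2. access 53: MISS. Cache (LRU->MRU): [49 53]
  3. access 53: HIT. Cache (LRU->MRU): [49 53]
  4. access 53: HIT. Cache (LRU->MRU): [49 53]
  5. access 53: HIT. Cache (LRU->MRU): [49 53]
  6. access 53: HIT. Cache (LRU->MRU): [49 53]
  7. access 53: HIT. Cache (LRU->MRU): [49 53]
  8. access 53: HIT. Cache (LRU->MRU): [49 53]
  9. access 53: HIT. Cache (LRU->MRU): [49 53]
  10. access 3: MISS. Cache (LRU->MRU): [49 53 3]
  11. access 36: MISS. Cache (LRU->MRU): [49 53 3 36]
  12. access 36: HIT. Cache (LRU->MRU): [49 53 3 36]
  13. access 53: HIT. Cache (LRU->MRU): [49 3 36 53]
  14. access 36: HIT. Cache (LRU->MRU): [49 3 53 36]
  15. access 36: HIT. Cache (LRU->MRU): [49 3 53 36]
  16. access 49: HIT. Cache (LRU->MRU): [3 53 36 49]
  17. access 1: MISS, evict 3. Cache (LRU->MRU): [53 36 49 1]
  18. access 36: HIT. Cache (LRU->MRU): [53 49 1 36]
  19. access 49: HIT. Cache (LRU->MRU): [53 1 36 49]
  20. access 36: HIT. Cache (LRU->MRU): [53 1 49 36]
  21. access 36: HIT. Cache (LRU->MRU): [53 1 49 36]
  22. access 49: HIT. Cache (LRU->MRU): [53 1 36 49]
  23. access 49: HIT. Cache (LRU->MRU): [53 1 36 49]
  24. access 36: HIT. Cache (LRU->MRU): [53 1 49 36]
  25. access 49: HIT. Cache (LRU->MRU): [53 1 36 49]
  26. access 49: HIT. Cache (LRU->MRU): [53 1 36 49]
  27. access 49: HIT. Cache (LRU->MRU): [53 1 36 49]
  28. access 49: HIT. Cache (LRU->MRU): [53 1 36 49]
  29. access 53: HIT. Cache (LRU->MRU): [1 36 49 53]
  30. access 76: MISS, evict 1. Cache (LRU->MRU): [36 49 53 76]
  31. access 36: HIT. Cache (LRU->MRU): [49 53 76 36]
  32. access 3: MISS, evict 49. Cache (LRU->MRU): [53 76 36 3]
  33. access 53: HIT. Cache (LRU->MRU): [76 36 3 53]
  34. access 3: HIT. Cache (LRU->MRU): [76 36 53 3]
  35. access 3: HIT. Cache (LRU->MRU): [76 36 53 3]
  36. access 36: HIT. Cache (LRU->MRU): [76 53 3 36]
  37. access 1: MISS, evict 76. Cache (LRU->MRU): [53 3 36 1]
  38. access 1: HIT. Cache (LRU->MRU): [53 3 36 1]
Total: 30 hits, 8 misses, 4 evictions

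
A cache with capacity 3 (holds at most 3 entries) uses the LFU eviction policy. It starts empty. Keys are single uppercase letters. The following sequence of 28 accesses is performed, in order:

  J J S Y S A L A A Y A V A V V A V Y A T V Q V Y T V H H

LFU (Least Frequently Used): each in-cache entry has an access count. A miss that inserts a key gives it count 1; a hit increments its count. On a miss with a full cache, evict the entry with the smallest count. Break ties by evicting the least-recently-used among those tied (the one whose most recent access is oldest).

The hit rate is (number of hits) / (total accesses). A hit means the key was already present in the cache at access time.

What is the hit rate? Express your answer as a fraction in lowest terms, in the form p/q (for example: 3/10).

Answer: 1/2

Derivation:
LFU simulation (capacity=3):
  1. access J: MISS. Cache: [J(c=1)]
  2. access J: HIT, count now 2. Cache: [J(c=2)]
  3. access S: MISS. Cache: [S(c=1) J(c=2)]
  4. access Y: MISS. Cache: [S(c=1) Y(c=1) J(c=2)]
  5. access S: HIT, count now 2. Cache: [Y(c=1) J(c=2) S(c=2)]
  6. access A: MISS, evict Y(c=1). Cache: [A(c=1) J(c=2) S(c=2)]
  7. access L: MISS, evict A(c=1). Cache: [L(c=1) J(c=2) S(c=2)]
  8. access A: MISS, evict L(c=1). Cache: [A(c=1) J(c=2) S(c=2)]
  9. access A: HIT, count now 2. Cache: [J(c=2) S(c=2) A(c=2)]
  10. access Y: MISS, evict J(c=2). Cache: [Y(c=1) S(c=2) A(c=2)]
  11. access A: HIT, count now 3. Cache: [Y(c=1) S(c=2) A(c=3)]
  12. access V: MISS, evict Y(c=1). Cache: [V(c=1) S(c=2) A(c=3)]
  13. access A: HIT, count now 4. Cache: [V(c=1) S(c=2) A(c=4)]
  14. access V: HIT, count now 2. Cache: [S(c=2) V(c=2) A(c=4)]
  15. access V: HIT, count now 3. Cache: [S(c=2) V(c=3) A(c=4)]
  16. access A: HIT, count now 5. Cache: [S(c=2) V(c=3) A(c=5)]
  17. access V: HIT, count now 4. Cache: [S(c=2) V(c=4) A(c=5)]
  18. access Y: MISS, evict S(c=2). Cache: [Y(c=1) V(c=4) A(c=5)]
  19. access A: HIT, count now 6. Cache: [Y(c=1) V(c=4) A(c=6)]
  20. access T: MISS, evict Y(c=1). Cache: [T(c=1) V(c=4) A(c=6)]
  21. access V: HIT, count now 5. Cache: [T(c=1) V(c=5) A(c=6)]
  22. access Q: MISS, evict T(c=1). Cache: [Q(c=1) V(c=5) A(c=6)]
  23. access V: HIT, count now 6. Cache: [Q(c=1) A(c=6) V(c=6)]
  24. access Y: MISS, evict Q(c=1). Cache: [Y(c=1) A(c=6) V(c=6)]
  25. access T: MISS, evict Y(c=1). Cache: [T(c=1) A(c=6) V(c=6)]
  26. access V: HIT, count now 7. Cache: [T(c=1) A(c=6) V(c=7)]
  27. access H: MISS, evict T(c=1). Cache: [H(c=1) A(c=6) V(c=7)]
  28. access H: HIT, count now 2. Cache: [H(c=2) A(c=6) V(c=7)]
Total: 14 hits, 14 misses, 11 evictions

Hit rate = 14/28 = 1/2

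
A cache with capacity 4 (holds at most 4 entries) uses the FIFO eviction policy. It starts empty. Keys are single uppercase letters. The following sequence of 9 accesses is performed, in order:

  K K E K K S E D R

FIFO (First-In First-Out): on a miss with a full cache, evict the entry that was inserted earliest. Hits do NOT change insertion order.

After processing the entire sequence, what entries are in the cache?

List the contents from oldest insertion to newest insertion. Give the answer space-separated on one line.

Answer: E S D R

Derivation:
FIFO simulation (capacity=4):
  1. access K: MISS. Cache (old->new): [K]
  2. access K: HIT. Cache (old->new): [K]
  3. access E: MISS. Cache (old->new): [K E]
  4. access K: HIT. Cache (old->new): [K E]
  5. access K: HIT. Cache (old->new): [K E]
  6. access S: MISS. Cache (old->new): [K E S]
  7. access E: HIT. Cache (old->new): [K E S]
  8. access D: MISS. Cache (old->new): [K E S D]
  9. access R: MISS, evict K. Cache (old->new): [E S D R]
Total: 4 hits, 5 misses, 1 evictions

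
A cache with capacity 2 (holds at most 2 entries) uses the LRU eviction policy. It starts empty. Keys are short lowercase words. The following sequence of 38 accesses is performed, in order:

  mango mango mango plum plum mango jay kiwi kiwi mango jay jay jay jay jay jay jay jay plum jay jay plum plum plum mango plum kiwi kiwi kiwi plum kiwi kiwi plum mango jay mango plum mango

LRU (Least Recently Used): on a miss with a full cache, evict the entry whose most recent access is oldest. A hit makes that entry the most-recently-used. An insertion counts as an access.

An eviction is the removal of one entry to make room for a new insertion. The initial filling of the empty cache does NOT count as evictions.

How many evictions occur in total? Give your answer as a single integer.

LRU simulation (capacity=2):
  1. access mango: MISS. Cache (LRU->MRU): [mango]
  2. access mango: HIT. Cache (LRU->MRU): [mango]
  3. access mango: HIT. Cache (LRU->MRU): [mango]
  4. access plum: MISS. Cache (LRU->MRU): [mango plum]
  5. access plum: HIT. Cache (LRU->MRU): [mango plum]
  6. access mango: HIT. Cache (LRU->MRU): [plum mango]
  7. access jay: MISS, evict plum. Cache (LRU->MRU): [mango jay]
  8. access kiwi: MISS, evict mango. Cache (LRU->MRU): [jay kiwi]
  9. access kiwi: HIT. Cache (LRU->MRU): [jay kiwi]
  10. access mango: MISS, evict jay. Cache (LRU->MRU): [kiwi mango]
  11. access jay: MISS, evict kiwi. Cache (LRU->MRU): [mango jay]
  12. access jay: HIT. Cache (LRU->MRU): [mango jay]
  13. access jay: HIT. Cache (LRU->MRU): [mango jay]
  14. access jay: HIT. Cache (LRU->MRU): [mango jay]
  15. access jay: HIT. Cache (LRU->MRU): [mango jay]
  16. access jay: HIT. Cache (LRU->MRU): [mango jay]
  17. access jay: HIT. Cache (LRU->MRU): [mango jay]
  18. access jay: HIT. Cache (LRU->MRU): [mango jay]
  19. access plum: MISS, evict mango. Cache (LRU->MRU): [jay plum]
  20. access jay: HIT. Cache (LRU->MRU): [plum jay]
  21. access jay: HIT. Cache (LRU->MRU): [plum jay]
  22. access plum: HIT. Cache (LRU->MRU): [jay plum]
  23. access plum: HIT. Cache (LRU->MRU): [jay plum]
  24. access plum: HIT. Cache (LRU->MRU): [jay plum]
  25. access mango: MISS, evict jay. Cache (LRU->MRU): [plum mango]
  26. access plum: HIT. Cache (LRU->MRU): [mango plum]
  27. access kiwi: MISS, evict mango. Cache (LRU->MRU): [plum kiwi]
  28. access kiwi: HIT. Cache (LRU->MRU): [plum kiwi]
  29. access kiwi: HIT. Cache (LRU->MRU): [plum kiwi]
  30. access plum: HIT. Cache (LRU->MRU): [kiwi plum]
  31. access kiwi: HIT. Cache (LRU->MRU): [plum kiwi]
  32. access kiwi: HIT. Cache (LRU->MRU): [plum kiwi]
  33. access plum: HIT. Cache (LRU->MRU): [kiwi plum]
  34. access mango: MISS, evict kiwi. Cache (LRU->MRU): [plum mango]
  35. access jay: MISS, evict plum. Cache (LRU->MRU): [mango jay]
  36. access mango: HIT. Cache (LRU->MRU): [jay mango]
  37. access plum: MISS, evict jay. Cache (LRU->MRU): [mango plum]
  38. access mango: HIT. Cache (LRU->MRU): [plum mango]
Total: 26 hits, 12 misses, 10 evictions

Answer: 10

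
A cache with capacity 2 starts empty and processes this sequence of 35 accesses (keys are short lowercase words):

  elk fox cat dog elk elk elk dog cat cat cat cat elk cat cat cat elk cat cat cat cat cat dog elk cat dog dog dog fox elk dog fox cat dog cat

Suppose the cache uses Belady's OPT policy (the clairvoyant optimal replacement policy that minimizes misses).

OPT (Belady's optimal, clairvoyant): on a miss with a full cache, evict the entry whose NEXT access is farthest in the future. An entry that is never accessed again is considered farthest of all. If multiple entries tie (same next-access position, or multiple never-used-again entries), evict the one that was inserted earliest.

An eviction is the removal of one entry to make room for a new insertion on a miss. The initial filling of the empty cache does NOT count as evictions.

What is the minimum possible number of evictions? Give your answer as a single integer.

Answer: 9

Derivation:
OPT (Belady) simulation (capacity=2):
  1. access elk: MISS. Cache: [elk]
  2. access fox: MISS. Cache: [elk fox]
  3. access cat: MISS, evict fox (next use: step 29). Cache: [elk cat]
  4. access dog: MISS, evict cat (next use: step 9). Cache: [elk dog]
  5. access elk: HIT. Next use of elk: step 6. Cache: [elk dog]
  6. access elk: HIT. Next use of elk: step 7. Cache: [elk dog]
  7. access elk: HIT. Next use of elk: step 13. Cache: [elk dog]
  8. access dog: HIT. Next use of dog: step 23. Cache: [elk dog]
  9. access cat: MISS, evict dog (next use: step 23). Cache: [elk cat]
  10. access cat: HIT. Next use of cat: step 11. Cache: [elk cat]
  11. access cat: HIT. Next use of cat: step 12. Cache: [elk cat]
  12. access cat: HIT. Next use of cat: step 14. Cache: [elk cat]
  13. access elk: HIT. Next use of elk: step 17. Cache: [elk cat]
  14. access cat: HIT. Next use of cat: step 15. Cache: [elk cat]
  15. access cat: HIT. Next use of cat: step 16. Cache: [elk cat]
  16. access cat: HIT. Next use of cat: step 18. Cache: [elk cat]
  17. access elk: HIT. Next use of elk: step 24. Cache: [elk cat]
  18. access cat: HIT. Next use of cat: step 19. Cache: [elk cat]
  19. access cat: HIT. Next use of cat: step 20. Cache: [elk cat]
  20. access cat: HIT. Next use of cat: step 21. Cache: [elk cat]
  21. access cat: HIT. Next use of cat: step 22. Cache: [elk cat]
  22. access cat: HIT. Next use of cat: step 25. Cache: [elk cat]
  23. access dog: MISS, evict cat (next use: step 25). Cache: [elk dog]
  24. access elk: HIT. Next use of elk: step 30. Cache: [elk dog]
  25. access cat: MISS, evict elk (next use: step 30). Cache: [dog cat]
  26. access dog: HIT. Next use of dog: step 27. Cache: [dog cat]
  27. access dog: HIT. Next use of dog: step 28. Cache: [dog cat]
  28. access dog: HIT. Next use of dog: step 31. Cache: [dog cat]
  29. access fox: MISS, evict cat (next use: step 33). Cache: [dog fox]
  30. access elk: MISS, evict fox (next use: step 32). Cache: [dog elk]
  31. access dog: HIT. Next use of dog: step 34. Cache: [dog elk]
  32. access fox: MISS, evict elk (next use: never). Cache: [dog fox]
  33. access cat: MISS, evict fox (next use: never). Cache: [dog cat]
  34. access dog: HIT. Next use of dog: never. Cache: [dog cat]
  35. access cat: HIT. Next use of cat: never. Cache: [dog cat]
Total: 24 hits, 11 misses, 9 evictions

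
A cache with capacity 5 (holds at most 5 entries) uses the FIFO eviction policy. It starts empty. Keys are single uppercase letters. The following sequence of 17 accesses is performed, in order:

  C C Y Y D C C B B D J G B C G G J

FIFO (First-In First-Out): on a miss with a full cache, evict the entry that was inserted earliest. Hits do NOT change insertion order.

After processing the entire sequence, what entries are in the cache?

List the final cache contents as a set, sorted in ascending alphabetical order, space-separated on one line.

FIFO simulation (capacity=5):
  1. access C: MISS. Cache (old->new): [C]
  2. access C: HIT. Cache (old->new): [C]
  3. access Y: MISS. Cache (old->new): [C Y]
  4. access Y: HIT. Cache (old->new): [C Y]
  5. access D: MISS. Cache (old->new): [C Y D]
  6. access C: HIT. Cache (old->new): [C Y D]
  7. access C: HIT. Cache (old->new): [C Y D]
  8. access B: MISS. Cache (old->new): [C Y D B]
  9. access B: HIT. Cache (old->new): [C Y D B]
  10. access D: HIT. Cache (old->new): [C Y D B]
  11. access J: MISS. Cache (old->new): [C Y D B J]
  12. access G: MISS, evict C. Cache (old->new): [Y D B J G]
  13. access B: HIT. Cache (old->new): [Y D B J G]
  14. access C: MISS, evict Y. Cache (old->new): [D B J G C]
  15. access G: HIT. Cache (old->new): [D B J G C]
  16. access G: HIT. Cache (old->new): [D B J G C]
  17. access J: HIT. Cache (old->new): [D B J G C]
Total: 10 hits, 7 misses, 2 evictions

Answer: B C D G J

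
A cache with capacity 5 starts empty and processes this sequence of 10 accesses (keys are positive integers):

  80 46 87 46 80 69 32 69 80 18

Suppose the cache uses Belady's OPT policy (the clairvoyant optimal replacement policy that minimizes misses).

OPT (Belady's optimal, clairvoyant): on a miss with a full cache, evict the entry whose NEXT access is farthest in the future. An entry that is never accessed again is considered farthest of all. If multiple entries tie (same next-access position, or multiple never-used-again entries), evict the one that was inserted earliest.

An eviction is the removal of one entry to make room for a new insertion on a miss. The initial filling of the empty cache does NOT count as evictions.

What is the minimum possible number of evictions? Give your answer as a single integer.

OPT (Belady) simulation (capacity=5):
  1. access 80: MISS. Cache: [80]
  2. access 46: MISS. Cache: [80 46]
  3. access 87: MISS. Cache: [80 46 87]
  4. access 46: HIT. Next use of 46: never. Cache: [80 46 87]
  5. access 80: HIT. Next use of 80: step 9. Cache: [80 46 87]
  6. access 69: MISS. Cache: [80 46 87 69]
  7. access 32: MISS. Cache: [80 46 87 69 32]
  8. access 69: HIT. Next use of 69: never. Cache: [80 46 87 69 32]
  9. access 80: HIT. Next use of 80: never. Cache: [80 46 87 69 32]
  10. access 18: MISS, evict 80 (next use: never). Cache: [46 87 69 32 18]
Total: 4 hits, 6 misses, 1 evictions

Answer: 1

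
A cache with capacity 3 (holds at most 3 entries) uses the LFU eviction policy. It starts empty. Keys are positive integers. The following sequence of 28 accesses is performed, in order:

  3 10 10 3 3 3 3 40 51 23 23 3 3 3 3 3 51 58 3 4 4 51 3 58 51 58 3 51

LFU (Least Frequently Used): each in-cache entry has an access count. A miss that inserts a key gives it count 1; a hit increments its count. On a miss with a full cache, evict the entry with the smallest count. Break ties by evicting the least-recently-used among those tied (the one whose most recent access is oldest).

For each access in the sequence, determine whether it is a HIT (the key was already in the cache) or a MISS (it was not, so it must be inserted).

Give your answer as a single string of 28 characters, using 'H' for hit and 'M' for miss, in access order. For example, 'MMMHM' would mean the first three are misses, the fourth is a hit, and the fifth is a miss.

LFU simulation (capacity=3):
  1. access 3: MISS. Cache: [3(c=1)]
  2. access 10: MISS. Cache: [3(c=1) 10(c=1)]
  3. access 10: HIT, count now 2. Cache: [3(c=1) 10(c=2)]
  4. access 3: HIT, count now 2. Cache: [10(c=2) 3(c=2)]
  5. access 3: HIT, count now 3. Cache: [10(c=2) 3(c=3)]
  6. access 3: HIT, count now 4. Cache: [10(c=2) 3(c=4)]
  7. access 3: HIT, count now 5. Cache: [10(c=2) 3(c=5)]
  8. access 40: MISS. Cache: [40(c=1) 10(c=2) 3(c=5)]
  9. access 51: MISS, evict 40(c=1). Cache: [51(c=1) 10(c=2) 3(c=5)]
  10. access 23: MISS, evict 51(c=1). Cache: [23(c=1) 10(c=2) 3(c=5)]
  11. access 23: HIT, count now 2. Cache: [10(c=2) 23(c=2) 3(c=5)]
  12. access 3: HIT, count now 6. Cache: [10(c=2) 23(c=2) 3(c=6)]
  13. access 3: HIT, count now 7. Cache: [10(c=2) 23(c=2) 3(c=7)]
  14. access 3: HIT, count now 8. Cache: [10(c=2) 23(c=2) 3(c=8)]
  15. access 3: HIT, count now 9. Cache: [10(c=2) 23(c=2) 3(c=9)]
  16. access 3: HIT, count now 10. Cache: [10(c=2) 23(c=2) 3(c=10)]
  17. access 51: MISS, evict 10(c=2). Cache: [51(c=1) 23(c=2) 3(c=10)]
  18. access 58: MISS, evict 51(c=1). Cache: [58(c=1) 23(c=2) 3(c=10)]
  19. access 3: HIT, count now 11. Cache: [58(c=1) 23(c=2) 3(c=11)]
  20. access 4: MISS, evict 58(c=1). Cache: [4(c=1) 23(c=2) 3(c=11)]
  21. access 4: HIT, count now 2. Cache: [23(c=2) 4(c=2) 3(c=11)]
  22. access 51: MISS, evict 23(c=2). Cache: [51(c=1) 4(c=2) 3(c=11)]
  23. access 3: HIT, count now 12. Cache: [51(c=1) 4(c=2) 3(c=12)]
  24. access 58: MISS, evict 51(c=1). Cache: [58(c=1) 4(c=2) 3(c=12)]
  25. access 51: MISS, evict 58(c=1). Cache: [51(c=1) 4(c=2) 3(c=12)]
  26. access 58: MISS, evict 51(c=1). Cache: [58(c=1) 4(c=2) 3(c=12)]
  27. access 3: HIT, count now 13. Cache: [58(c=1) 4(c=2) 3(c=13)]
  28. access 51: MISS, evict 58(c=1). Cache: [51(c=1) 4(c=2) 3(c=13)]
Total: 15 hits, 13 misses, 10 evictions

Answer: MMHHHHHMMMHHHHHHMMHMHMHMMMHM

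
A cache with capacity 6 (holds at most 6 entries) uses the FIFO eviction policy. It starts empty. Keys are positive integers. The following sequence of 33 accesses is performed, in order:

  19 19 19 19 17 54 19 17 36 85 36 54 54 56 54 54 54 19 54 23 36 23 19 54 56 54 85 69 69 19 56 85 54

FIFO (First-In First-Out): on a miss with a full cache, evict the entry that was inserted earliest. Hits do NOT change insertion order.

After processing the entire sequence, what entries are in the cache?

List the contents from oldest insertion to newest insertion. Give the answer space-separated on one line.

FIFO simulation (capacity=6):
  1. access 19: MISS. Cache (old->new): [19]
  2. access 19: HIT. Cache (old->new): [19]
  3. access 19: HIT. Cache (old->new): [19]
  4. access 19: HIT. Cache (old->new): [19]
  5. access 17: MISS. Cache (old->new): [19 17]
  6. access 54: MISS. Cache (old->new): [19 17 54]
  7. access 19: HIT. Cache (old->new): [19 17 54]
  8. access 17: HIT. Cache (old->new): [19 17 54]
  9. access 36: MISS. Cache (old->new): [19 17 54 36]
  10. access 85: MISS. Cache (old->new): [19 17 54 36 85]
  11. access 36: HIT. Cache (old->new): [19 17 54 36 85]
  12. access 54: HIT. Cache (old->new): [19 17 54 36 85]
  13. access 54: HIT. Cache (old->new): [19 17 54 36 85]
  14. access 56: MISS. Cache (old->new): [19 17 54 36 85 56]
  15. access 54: HIT. Cache (old->new): [19 17 54 36 85 56]
  16. access 54: HIT. Cache (old->new): [19 17 54 36 85 56]
  17. access 54: HIT. Cache (old->new): [19 17 54 36 85 56]
  18. access 19: HIT. Cache (old->new): [19 17 54 36 85 56]
  19. access 54: HIT. Cache (old->new): [19 17 54 36 85 56]
  20. access 23: MISS, evict 19. Cache (old->new): [17 54 36 85 56 23]
  21. access 36: HIT. Cache (old->new): [17 54 36 85 56 23]
  22. access 23: HIT. Cache (old->new): [17 54 36 85 56 23]
  23. access 19: MISS, evict 17. Cache (old->new): [54 36 85 56 23 19]
  24. access 54: HIT. Cache (old->new): [54 36 85 56 23 19]
  25. access 56: HIT. Cache (old->new): [54 36 85 56 23 19]
  26. access 54: HIT. Cache (old->new): [54 36 85 56 23 19]
  27. access 85: HIT. Cache (old->new): [54 36 85 56 23 19]
  28. access 69: MISS, evict 54. Cache (old->new): [36 85 56 23 19 69]
  29. access 69: HIT. Cache (old->new): [36 85 56 23 19 69]
  30. access 19: HIT. Cache (old->new): [36 85 56 23 19 69]
  31. access 56: HIT. Cache (old->new): [36 85 56 23 19 69]
  32. access 85: HIT. Cache (old->new): [36 85 56 23 19 69]
  33. access 54: MISS, evict 36. Cache (old->new): [85 56 23 19 69 54]
Total: 23 hits, 10 misses, 4 evictions

Answer: 85 56 23 19 69 54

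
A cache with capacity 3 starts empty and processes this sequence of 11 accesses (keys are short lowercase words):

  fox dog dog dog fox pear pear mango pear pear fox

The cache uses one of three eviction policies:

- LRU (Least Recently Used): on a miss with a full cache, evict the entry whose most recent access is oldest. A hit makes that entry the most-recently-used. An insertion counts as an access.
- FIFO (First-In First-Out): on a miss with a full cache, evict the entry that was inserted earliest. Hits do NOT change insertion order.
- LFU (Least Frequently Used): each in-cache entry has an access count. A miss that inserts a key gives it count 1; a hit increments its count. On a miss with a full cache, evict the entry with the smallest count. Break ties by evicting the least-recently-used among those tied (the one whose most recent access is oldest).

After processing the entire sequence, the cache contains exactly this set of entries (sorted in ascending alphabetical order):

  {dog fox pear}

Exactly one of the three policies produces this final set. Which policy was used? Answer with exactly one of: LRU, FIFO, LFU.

Answer: LFU

Derivation:
Simulating under each policy and comparing final sets:
  LRU: final set = {fox mango pear} -> differs
  FIFO: final set = {fox mango pear} -> differs
  LFU: final set = {dog fox pear} -> MATCHES target
Only LFU produces the target set.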